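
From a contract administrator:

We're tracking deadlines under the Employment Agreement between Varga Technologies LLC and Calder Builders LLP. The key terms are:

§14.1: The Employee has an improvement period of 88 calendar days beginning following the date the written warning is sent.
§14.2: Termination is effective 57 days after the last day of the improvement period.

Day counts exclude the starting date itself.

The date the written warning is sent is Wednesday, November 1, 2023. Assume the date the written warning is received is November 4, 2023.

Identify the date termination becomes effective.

March 25, 2024

Adding 88 calendar days to November 1, 2023 gives January 28, 2024, which is the last day of the improvement period.
The date termination becomes effective: 57 calendar days after January 28, 2024 is March 25, 2024.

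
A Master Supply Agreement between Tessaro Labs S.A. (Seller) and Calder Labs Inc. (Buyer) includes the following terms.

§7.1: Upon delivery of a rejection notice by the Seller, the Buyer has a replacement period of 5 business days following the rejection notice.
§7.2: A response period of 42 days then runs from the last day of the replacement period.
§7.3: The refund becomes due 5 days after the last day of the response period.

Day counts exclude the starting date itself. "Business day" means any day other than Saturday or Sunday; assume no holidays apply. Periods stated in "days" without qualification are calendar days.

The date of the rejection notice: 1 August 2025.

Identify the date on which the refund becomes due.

The last day of the replacement period: 5 business days after Friday, 1 August 2025, skipping weekends — Aug 4, Aug 5, Aug 6, Aug 7, Aug 8 — lands on Friday, 8 August 2025.
The last day of the response period: 8 August 2025 + 42 days = 19 September 2025.
Adding 5 calendar days to 19 September 2025 gives 24 September 2025, which is the date on which the refund becomes due.

24 September 2025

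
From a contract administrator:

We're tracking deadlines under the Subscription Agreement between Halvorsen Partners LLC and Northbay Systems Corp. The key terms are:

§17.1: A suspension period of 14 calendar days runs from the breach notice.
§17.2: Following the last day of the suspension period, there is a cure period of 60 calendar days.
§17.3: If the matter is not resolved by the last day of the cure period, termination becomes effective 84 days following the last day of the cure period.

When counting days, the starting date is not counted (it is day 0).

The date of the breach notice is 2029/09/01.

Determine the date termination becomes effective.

2030/02/06

The last day of the suspension period: 2029/09/01 + 14 days = 2029/09/15.
Adding 60 calendar days to 2029/09/15 gives 2029/11/14, which is the last day of the cure period.
Adding 84 calendar days to 2029/11/14 gives 2030/02/06, which is the date termination becomes effective.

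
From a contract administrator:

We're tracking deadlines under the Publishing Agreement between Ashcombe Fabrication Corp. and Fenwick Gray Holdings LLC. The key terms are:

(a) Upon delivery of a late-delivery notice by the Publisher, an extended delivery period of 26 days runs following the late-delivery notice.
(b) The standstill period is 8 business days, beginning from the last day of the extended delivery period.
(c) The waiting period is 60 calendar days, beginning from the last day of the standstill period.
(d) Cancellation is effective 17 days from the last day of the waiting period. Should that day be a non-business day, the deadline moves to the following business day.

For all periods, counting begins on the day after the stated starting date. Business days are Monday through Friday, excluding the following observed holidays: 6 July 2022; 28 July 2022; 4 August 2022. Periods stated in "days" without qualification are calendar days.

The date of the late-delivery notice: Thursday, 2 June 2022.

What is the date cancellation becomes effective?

26 September 2022

The last day of the extended delivery period: 26 calendar days after 2 June 2022 is 28 June 2022.
The last day of the standstill period: 8 business days after Tuesday, 28 June 2022, skipping weekends and the listed holiday on Jul 6 — Jun 29, Jun 30, Jul 1, Jul 4, Jul 5, Jul 7, Jul 8, Jul 11 — lands on Monday, 11 July 2022.
The last day of the waiting period: 60 calendar days after 11 July 2022 is 9 September 2022.
The date cancellation becomes effective: 9 September 2022 + 17 days = 26 September 2022. 26 September 2022 is a Monday and is not a listed holiday, so no roll-forward applies.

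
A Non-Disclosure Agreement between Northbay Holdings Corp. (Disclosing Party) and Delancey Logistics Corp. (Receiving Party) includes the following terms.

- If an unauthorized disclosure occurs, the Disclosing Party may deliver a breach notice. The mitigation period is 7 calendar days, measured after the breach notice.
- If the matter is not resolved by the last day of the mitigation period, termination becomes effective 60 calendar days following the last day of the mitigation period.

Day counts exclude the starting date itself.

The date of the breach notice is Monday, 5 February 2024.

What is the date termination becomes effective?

12 April 2024

The last day of the mitigation period: 7 calendar days after 5 February 2024 is 12 February 2024.
The date termination becomes effective: 60 calendar days after 12 February 2024 is 12 April 2024.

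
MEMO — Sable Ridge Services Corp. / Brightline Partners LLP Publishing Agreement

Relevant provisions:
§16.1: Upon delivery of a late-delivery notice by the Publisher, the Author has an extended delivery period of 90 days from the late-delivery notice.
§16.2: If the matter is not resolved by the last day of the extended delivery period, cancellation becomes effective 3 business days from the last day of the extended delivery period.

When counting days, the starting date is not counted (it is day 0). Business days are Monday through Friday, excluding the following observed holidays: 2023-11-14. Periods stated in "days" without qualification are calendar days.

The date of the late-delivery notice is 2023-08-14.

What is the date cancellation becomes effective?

The last day of the extended delivery period: 2023-08-14 + 90 days = 2023-11-12.
From Sunday, 2023-11-12, 3 business days (Nov 13, Nov 15, Nov 16, skipping weekends and the listed holiday on Nov 14) brings us to Thursday, 2023-11-16, which is the date cancellation becomes effective.

2023-11-16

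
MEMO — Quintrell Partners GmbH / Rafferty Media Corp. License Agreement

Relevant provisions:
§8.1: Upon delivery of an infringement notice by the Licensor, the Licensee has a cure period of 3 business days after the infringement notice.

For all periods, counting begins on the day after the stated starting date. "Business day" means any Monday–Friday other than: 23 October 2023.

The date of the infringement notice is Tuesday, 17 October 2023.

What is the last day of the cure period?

From Tuesday, 17 October 2023, 3 business days (Oct 18, Oct 19, Oct 20, skipping weekends) brings us to Friday, 20 October 2023, which is the last day of the cure period.

20 October 2023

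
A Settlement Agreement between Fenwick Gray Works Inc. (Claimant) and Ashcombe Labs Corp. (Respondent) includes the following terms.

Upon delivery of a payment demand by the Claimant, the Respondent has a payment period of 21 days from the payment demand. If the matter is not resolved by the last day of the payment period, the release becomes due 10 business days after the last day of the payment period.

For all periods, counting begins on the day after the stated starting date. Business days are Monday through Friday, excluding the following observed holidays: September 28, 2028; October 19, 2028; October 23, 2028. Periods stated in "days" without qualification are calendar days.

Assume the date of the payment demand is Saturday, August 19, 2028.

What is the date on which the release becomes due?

September 22, 2028

The last day of the payment period: August 19, 2028 + 21 days = September 9, 2028.
The date on which the release becomes due: counting 10 business days from Saturday, September 9, 2028 (Sep 11, Sep 12, Sep 13, Sep 14, Sep 15, Sep 18, Sep 19, Sep 20, Sep 21, Sep 22, skipping weekends) reaches Friday, September 22, 2028.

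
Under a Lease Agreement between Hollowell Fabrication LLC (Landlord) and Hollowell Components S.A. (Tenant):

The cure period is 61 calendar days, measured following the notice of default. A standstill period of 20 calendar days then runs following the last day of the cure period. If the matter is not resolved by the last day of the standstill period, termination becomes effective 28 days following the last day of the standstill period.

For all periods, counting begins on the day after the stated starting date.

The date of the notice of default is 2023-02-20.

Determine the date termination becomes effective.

2023-06-09

The last day of the cure period: 61 calendar days after 2023-02-20 is 2023-04-22.
Adding 20 calendar days to 2023-04-22 gives 2023-05-12, which is the last day of the standstill period.
Adding 28 calendar days to 2023-05-12 gives 2023-06-09, which is the date termination becomes effective.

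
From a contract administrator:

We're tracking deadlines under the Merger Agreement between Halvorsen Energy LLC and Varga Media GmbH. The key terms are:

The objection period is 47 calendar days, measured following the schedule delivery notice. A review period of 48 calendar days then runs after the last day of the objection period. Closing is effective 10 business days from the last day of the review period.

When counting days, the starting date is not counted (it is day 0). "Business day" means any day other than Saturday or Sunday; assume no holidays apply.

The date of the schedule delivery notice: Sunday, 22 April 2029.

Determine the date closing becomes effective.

The last day of the objection period: 22 April 2029 + 47 days = 8 June 2029.
The last day of the review period: 48 calendar days after 8 June 2029 is 26 July 2029.
The date closing becomes effective: 10 business days after Thursday, 26 July 2029, skipping weekends — Jul 27, Jul 30, Jul 31, Aug 1, Aug 2, Aug 3, Aug 6, Aug 7, Aug 8, Aug 9 — lands on Thursday, 9 August 2029.

9 August 2029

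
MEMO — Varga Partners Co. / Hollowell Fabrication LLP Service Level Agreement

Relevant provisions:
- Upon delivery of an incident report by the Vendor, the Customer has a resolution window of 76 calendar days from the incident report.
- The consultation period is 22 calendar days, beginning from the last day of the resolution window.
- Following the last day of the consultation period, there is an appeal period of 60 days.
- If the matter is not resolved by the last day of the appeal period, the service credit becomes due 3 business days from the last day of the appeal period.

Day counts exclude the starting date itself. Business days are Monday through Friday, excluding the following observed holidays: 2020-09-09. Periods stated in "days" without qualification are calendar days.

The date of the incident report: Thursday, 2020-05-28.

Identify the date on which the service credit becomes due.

2020-11-05

Adding 76 calendar days to 2020-05-28 gives 2020-08-12, which is the last day of the resolution window.
Adding 22 calendar days to 2020-08-12 gives 2020-09-03, which is the last day of the consultation period.
The last day of the appeal period: 2020-09-03 + 60 days = 2020-11-02.
From Monday, 2020-11-02, 3 business days (Nov 3, Nov 4, Nov 5, skipping weekends) brings us to Thursday, 2020-11-05, which is the date on which the service credit becomes due.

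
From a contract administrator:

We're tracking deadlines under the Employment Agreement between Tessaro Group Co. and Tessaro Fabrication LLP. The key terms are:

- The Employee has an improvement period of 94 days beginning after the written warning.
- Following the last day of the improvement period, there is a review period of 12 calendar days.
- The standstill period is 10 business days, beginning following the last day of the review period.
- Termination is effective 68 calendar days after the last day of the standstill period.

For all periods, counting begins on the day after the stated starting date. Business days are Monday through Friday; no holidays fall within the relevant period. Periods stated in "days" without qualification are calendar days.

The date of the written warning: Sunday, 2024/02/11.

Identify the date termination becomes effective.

2024/08/17

Adding 94 calendar days to 2024/02/11 gives 2024/05/15, which is the last day of the improvement period.
The last day of the review period: 2024/05/15 + 12 days = 2024/05/27.
From Monday, 2024/05/27, 10 business days (May 28, May 29, May 30, May 31, Jun 3, Jun 4, Jun 5, Jun 6, Jun 7, Jun 10, skipping weekends) brings us to Monday, 2024/06/10, which is the last day of the standstill period.
Adding 68 calendar days to 2024/06/10 gives 2024/08/17, which is the date termination becomes effective.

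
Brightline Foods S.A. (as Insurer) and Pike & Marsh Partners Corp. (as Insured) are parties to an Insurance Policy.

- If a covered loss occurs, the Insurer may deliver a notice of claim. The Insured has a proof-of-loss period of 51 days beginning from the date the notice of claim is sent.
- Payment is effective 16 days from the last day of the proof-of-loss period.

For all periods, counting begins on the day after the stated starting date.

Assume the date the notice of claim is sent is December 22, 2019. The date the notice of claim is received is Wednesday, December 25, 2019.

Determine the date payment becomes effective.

Adding 51 calendar days to December 22, 2019 gives February 11, 2020, which is the last day of the proof-of-loss period.
Adding 16 calendar days to February 11, 2020 gives February 27, 2020, which is the date payment becomes effective.

February 27, 2020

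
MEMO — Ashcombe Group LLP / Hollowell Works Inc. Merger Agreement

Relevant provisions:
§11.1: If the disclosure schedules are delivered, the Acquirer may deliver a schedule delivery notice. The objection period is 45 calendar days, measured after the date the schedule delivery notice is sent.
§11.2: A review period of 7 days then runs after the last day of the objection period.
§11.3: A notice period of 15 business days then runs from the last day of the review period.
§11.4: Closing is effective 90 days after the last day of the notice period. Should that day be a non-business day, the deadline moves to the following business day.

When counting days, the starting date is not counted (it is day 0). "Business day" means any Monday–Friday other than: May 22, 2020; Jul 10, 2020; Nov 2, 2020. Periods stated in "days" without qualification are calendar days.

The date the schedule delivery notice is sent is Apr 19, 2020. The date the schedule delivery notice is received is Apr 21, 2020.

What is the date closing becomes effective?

The last day of the objection period: Apr 19, 2020 + 45 days = Jun 3, 2020.
The last day of the review period: 7 calendar days after Jun 3, 2020 is Jun 10, 2020.
From Wednesday, Jun 10, 2020, 15 business days (Jun 11, Jun 12, Jun 15, Jun 16, …, Jun 29, Jun 30, Jul 1, skipping weekends) brings us to Wednesday, Jul 1, 2020, which is the last day of the notice period.
The date closing becomes effective: Jul 1, 2020 + 90 days = Sep 29, 2020. Sep 29, 2020 is a Tuesday and is not a listed holiday, so no roll-forward applies.

Sep 29, 2020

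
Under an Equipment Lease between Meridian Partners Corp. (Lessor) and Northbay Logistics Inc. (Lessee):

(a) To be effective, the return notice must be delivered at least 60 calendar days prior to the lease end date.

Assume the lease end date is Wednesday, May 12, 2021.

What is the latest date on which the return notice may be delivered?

May 12, 2021 minus 60 days is March 13, 2021.

March 13, 2021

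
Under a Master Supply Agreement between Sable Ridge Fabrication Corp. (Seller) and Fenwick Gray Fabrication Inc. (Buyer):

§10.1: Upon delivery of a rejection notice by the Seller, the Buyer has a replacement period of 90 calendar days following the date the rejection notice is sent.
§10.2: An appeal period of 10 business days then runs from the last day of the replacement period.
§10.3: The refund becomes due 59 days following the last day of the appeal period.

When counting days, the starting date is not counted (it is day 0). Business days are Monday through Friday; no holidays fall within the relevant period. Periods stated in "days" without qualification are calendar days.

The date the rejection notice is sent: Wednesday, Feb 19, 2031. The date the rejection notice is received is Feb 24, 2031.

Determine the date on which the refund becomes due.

Aug 1, 2031

The last day of the replacement period: Feb 19, 2031 + 90 days = May 20, 2031.
From Tuesday, May 20, 2031, 10 business days (May 21, May 22, May 23, May 26, May 27, May 28, May 29, May 30, Jun 2, Jun 3, skipping weekends) brings us to Tuesday, Jun 3, 2031, which is the last day of the appeal period.
The date on which the refund becomes due: 59 calendar days after Jun 3, 2031 is Aug 1, 2031.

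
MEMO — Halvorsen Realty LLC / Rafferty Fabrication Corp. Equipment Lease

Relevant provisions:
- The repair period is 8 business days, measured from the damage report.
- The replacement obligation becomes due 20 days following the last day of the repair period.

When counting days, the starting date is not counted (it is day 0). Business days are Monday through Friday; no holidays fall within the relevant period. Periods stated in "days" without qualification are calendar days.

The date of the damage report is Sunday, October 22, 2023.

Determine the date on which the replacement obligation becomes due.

November 21, 2023

The last day of the repair period: counting 8 business days from Sunday, October 22, 2023 (Oct 23, Oct 24, Oct 25, Oct 26, Oct 27, Oct 30, Oct 31, Nov 1, skipping weekends) reaches Wednesday, November 1, 2023.
The date on which the replacement obligation becomes due: November 1, 2023 + 20 days = November 21, 2023.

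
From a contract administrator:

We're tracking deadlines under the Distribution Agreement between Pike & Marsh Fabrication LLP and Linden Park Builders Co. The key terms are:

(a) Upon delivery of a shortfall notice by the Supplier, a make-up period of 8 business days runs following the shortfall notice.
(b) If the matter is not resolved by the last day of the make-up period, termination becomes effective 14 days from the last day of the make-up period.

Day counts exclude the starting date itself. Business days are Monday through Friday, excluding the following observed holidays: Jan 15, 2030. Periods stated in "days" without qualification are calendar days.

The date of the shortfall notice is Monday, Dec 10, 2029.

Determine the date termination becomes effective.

Jan 3, 2030

The last day of the make-up period: counting 8 business days from Monday, Dec 10, 2029 (Dec 11, Dec 12, Dec 13, Dec 14, Dec 17, Dec 18, Dec 19, Dec 20, skipping weekends) reaches Thursday, Dec 20, 2029.
The date termination becomes effective: Dec 20, 2029 + 14 days = Jan 3, 2030.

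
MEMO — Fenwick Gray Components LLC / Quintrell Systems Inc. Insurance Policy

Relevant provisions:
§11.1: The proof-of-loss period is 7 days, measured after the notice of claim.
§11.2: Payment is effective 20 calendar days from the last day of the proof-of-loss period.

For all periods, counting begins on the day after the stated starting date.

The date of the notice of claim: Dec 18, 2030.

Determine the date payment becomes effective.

Jan 14, 2031

Adding 7 calendar days to Dec 18, 2030 gives Dec 25, 2030, which is the last day of the proof-of-loss period.
The date payment becomes effective: Dec 25, 2030 + 20 days = Jan 14, 2031.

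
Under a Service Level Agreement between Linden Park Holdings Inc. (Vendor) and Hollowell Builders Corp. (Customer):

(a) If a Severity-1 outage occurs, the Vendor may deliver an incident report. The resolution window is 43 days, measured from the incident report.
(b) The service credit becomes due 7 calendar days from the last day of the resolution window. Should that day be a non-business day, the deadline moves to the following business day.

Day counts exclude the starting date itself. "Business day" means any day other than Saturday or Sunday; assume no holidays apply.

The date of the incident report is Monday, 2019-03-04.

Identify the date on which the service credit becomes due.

The last day of the resolution window: 2019-03-04 + 43 days = 2019-04-16.
Adding 7 calendar days to 2019-04-16 gives 2019-04-23, which is the date on which the service credit becomes due. 2019-04-23 is a Tuesday, so no roll-forward applies.

2019-04-23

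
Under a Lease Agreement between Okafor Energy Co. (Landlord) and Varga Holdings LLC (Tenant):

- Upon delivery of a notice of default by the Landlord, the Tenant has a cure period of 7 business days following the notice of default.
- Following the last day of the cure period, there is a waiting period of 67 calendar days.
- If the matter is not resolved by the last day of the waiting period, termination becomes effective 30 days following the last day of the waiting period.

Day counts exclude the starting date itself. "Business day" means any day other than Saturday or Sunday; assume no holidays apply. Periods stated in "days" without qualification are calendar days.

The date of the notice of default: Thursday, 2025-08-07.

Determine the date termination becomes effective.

2025-11-23

From Thursday, 2025-08-07, 7 business days (Aug 8, Aug 11, Aug 12, Aug 13, Aug 14, Aug 15, Aug 18, skipping weekends) brings us to Monday, 2025-08-18, which is the last day of the cure period.
The last day of the waiting period: 67 calendar days after 2025-08-18 is 2025-10-24.
The date termination becomes effective: 30 calendar days after 2025-10-24 is 2025-11-23.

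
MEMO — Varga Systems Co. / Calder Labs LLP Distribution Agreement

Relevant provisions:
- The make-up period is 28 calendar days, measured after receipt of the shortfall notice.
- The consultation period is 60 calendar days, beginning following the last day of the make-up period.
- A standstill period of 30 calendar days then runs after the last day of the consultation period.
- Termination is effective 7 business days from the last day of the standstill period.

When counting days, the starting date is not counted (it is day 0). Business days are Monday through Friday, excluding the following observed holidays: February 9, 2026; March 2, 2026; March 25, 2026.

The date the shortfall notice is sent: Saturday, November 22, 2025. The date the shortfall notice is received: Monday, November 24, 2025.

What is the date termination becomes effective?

The last day of the make-up period: 28 calendar days after November 24, 2025 is December 22, 2025.
The last day of the consultation period: 60 calendar days after December 22, 2025 is February 20, 2026.
The last day of the standstill period: February 20, 2026 + 30 days = March 22, 2026.
The date termination becomes effective: counting 7 business days from Sunday, March 22, 2026 (Mar 23, Mar 24, Mar 26, Mar 27, Mar 30, Mar 31, Apr 1, skipping weekends and the listed holiday on Mar 25) reaches Wednesday, April 1, 2026.

April 1, 2026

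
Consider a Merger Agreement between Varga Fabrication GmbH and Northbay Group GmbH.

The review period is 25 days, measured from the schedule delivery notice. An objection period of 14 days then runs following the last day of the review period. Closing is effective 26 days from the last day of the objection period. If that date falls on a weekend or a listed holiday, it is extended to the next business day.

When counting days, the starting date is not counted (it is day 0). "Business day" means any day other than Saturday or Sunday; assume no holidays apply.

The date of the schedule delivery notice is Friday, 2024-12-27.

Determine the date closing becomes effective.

The last day of the review period: 25 calendar days after 2024-12-27 is 2025-01-21.
Adding 14 calendar days to 2025-01-21 gives 2025-02-04, which is the last day of the objection period.
The date closing becomes effective: 26 calendar days after 2025-02-04 is 2025-03-02. That falls on a Sunday, so it rolls to the next business day, Monday, 2025-03-03.

2025-03-03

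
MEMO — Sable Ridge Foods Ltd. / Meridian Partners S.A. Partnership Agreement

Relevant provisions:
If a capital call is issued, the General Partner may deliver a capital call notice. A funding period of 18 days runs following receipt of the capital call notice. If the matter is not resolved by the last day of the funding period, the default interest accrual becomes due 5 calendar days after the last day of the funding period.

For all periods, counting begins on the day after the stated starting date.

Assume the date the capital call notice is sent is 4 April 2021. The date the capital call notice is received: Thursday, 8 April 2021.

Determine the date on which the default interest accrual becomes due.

1 May 2021

The last day of the funding period: 18 calendar days after 8 April 2021 is 26 April 2021.
The date on which the default interest accrual becomes due: 5 calendar days after 26 April 2021 is 1 May 2021.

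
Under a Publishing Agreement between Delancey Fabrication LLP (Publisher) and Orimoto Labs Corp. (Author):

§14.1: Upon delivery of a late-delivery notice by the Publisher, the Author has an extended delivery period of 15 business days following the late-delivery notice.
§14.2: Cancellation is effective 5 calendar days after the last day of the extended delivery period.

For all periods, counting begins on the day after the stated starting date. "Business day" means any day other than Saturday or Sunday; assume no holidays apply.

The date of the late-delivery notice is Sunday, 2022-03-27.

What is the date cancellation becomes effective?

2022-04-20

From Sunday, 2022-03-27, 15 business days (Mar 28, Mar 29, Mar 30, Mar 31, …, Apr 13, Apr 14, Apr 15, skipping weekends) brings us to Friday, 2022-04-15, which is the last day of the extended delivery period.
The date cancellation becomes effective: 2022-04-15 + 5 days = 2022-04-20.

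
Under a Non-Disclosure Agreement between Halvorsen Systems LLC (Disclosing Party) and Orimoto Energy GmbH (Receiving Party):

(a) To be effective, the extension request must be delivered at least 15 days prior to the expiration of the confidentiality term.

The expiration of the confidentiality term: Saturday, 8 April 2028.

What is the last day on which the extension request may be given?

24 March 2028

8 April 2028 minus 15 days is 24 March 2028.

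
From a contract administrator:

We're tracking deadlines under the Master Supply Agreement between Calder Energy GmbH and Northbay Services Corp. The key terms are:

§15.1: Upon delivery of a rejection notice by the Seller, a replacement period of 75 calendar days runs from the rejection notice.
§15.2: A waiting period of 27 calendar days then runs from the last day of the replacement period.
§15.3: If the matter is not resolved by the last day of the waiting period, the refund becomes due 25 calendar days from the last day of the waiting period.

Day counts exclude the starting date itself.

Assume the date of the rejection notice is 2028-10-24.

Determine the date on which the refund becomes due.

Adding 75 calendar days to 2028-10-24 gives 2029-01-07, which is the last day of the replacement period.
The last day of the waiting period: 27 calendar days after 2029-01-07 is 2029-02-03.
The date on which the refund becomes due: 2029-02-03 + 25 days = 2029-02-28.

2029-02-28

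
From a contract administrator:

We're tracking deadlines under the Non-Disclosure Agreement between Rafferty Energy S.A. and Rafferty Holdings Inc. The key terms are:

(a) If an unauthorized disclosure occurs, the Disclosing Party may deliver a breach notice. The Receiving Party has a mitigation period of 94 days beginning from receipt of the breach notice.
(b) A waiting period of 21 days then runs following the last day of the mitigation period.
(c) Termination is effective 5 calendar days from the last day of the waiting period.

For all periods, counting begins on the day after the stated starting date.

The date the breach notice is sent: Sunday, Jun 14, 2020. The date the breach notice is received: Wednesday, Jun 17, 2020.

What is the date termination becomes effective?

Oct 15, 2020

The last day of the mitigation period: Jun 17, 2020 + 94 days = Sep 19, 2020.
Adding 21 calendar days to Sep 19, 2020 gives Oct 10, 2020, which is the last day of the waiting period.
The date termination becomes effective: Oct 10, 2020 + 5 days = Oct 15, 2020.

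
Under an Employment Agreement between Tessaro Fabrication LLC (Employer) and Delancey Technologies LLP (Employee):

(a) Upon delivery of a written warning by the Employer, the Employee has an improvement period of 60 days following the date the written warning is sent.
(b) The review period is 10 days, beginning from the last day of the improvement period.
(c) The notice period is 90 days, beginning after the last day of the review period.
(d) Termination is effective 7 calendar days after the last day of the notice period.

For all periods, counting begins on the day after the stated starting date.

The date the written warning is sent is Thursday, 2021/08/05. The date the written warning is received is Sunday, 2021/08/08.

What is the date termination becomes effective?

2022/01/19

The last day of the improvement period: 60 calendar days after 2021/08/05 is 2021/10/04.
The last day of the review period: 2021/10/04 + 10 days = 2021/10/14.
The last day of the notice period: 2021/10/14 + 90 days = 2022/01/12.
Adding 7 calendar days to 2022/01/12 gives 2022/01/19, which is the date termination becomes effective.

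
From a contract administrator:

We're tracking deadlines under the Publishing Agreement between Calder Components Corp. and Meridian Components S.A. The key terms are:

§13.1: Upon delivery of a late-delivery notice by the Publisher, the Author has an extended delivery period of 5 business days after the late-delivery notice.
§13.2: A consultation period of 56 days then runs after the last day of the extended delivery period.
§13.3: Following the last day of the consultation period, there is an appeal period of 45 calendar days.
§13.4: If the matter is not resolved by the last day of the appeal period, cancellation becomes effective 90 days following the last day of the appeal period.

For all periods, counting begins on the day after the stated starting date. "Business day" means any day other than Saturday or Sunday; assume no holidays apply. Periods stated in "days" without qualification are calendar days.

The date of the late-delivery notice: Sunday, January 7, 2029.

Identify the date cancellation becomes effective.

July 22, 2029

The last day of the extended delivery period: counting 5 business days from Sunday, January 7, 2029 (Jan 8, Jan 9, Jan 10, Jan 11, Jan 12, skipping weekends) reaches Friday, January 12, 2029.
The last day of the consultation period: January 12, 2029 + 56 days = March 9, 2029.
The last day of the appeal period: March 9, 2029 + 45 days = April 23, 2029.
The date cancellation becomes effective: April 23, 2029 + 90 days = July 22, 2029.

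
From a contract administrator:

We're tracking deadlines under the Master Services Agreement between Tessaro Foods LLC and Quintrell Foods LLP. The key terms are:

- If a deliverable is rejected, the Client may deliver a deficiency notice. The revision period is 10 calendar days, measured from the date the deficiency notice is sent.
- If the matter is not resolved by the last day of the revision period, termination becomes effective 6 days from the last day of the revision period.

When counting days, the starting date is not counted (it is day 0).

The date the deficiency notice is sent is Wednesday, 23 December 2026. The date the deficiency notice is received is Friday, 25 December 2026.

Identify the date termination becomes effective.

The last day of the revision period: 23 December 2026 + 10 days = 2 January 2027.
Adding 6 calendar days to 2 January 2027 gives 8 January 2027, which is the date termination becomes effective.

8 January 2027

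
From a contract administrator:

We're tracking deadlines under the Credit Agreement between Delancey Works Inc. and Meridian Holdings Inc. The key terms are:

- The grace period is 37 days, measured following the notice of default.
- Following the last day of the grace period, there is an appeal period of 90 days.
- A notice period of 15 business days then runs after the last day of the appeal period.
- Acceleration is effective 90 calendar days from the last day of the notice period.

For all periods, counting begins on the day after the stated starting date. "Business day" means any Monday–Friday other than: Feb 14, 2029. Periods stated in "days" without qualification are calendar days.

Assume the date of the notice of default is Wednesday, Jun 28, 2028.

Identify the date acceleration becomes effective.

Feb 21, 2029

The last day of the grace period: Jun 28, 2028 + 37 days = Aug 4, 2028.
The last day of the appeal period: 90 calendar days after Aug 4, 2028 is Nov 2, 2028.
From Thursday, Nov 2, 2028, 15 business days (Nov 3, Nov 6, Nov 7, Nov 8, …, Nov 21, Nov 22, Nov 23, skipping weekends) brings us to Thursday, Nov 23, 2028, which is the last day of the notice period.
The date acceleration becomes effective: 90 calendar days after Nov 23, 2028 is Feb 21, 2029.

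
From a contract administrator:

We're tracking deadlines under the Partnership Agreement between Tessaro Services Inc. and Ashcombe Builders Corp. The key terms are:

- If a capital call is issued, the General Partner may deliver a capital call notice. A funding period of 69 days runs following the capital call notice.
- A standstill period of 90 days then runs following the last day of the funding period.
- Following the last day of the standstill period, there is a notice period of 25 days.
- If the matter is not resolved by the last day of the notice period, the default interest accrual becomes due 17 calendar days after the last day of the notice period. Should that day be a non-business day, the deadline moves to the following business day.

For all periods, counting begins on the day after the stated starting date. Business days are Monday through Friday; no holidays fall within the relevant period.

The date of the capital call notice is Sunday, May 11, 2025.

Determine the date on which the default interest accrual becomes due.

November 28, 2025

The last day of the funding period: May 11, 2025 + 69 days = July 19, 2025.
Adding 90 calendar days to July 19, 2025 gives October 17, 2025, which is the last day of the standstill period.
Adding 25 calendar days to October 17, 2025 gives November 11, 2025, which is the last day of the notice period.
Adding 17 calendar days to November 11, 2025 gives November 28, 2025, which is the date on which the default interest accrual becomes due. November 28, 2025 is a Friday, so no roll-forward applies.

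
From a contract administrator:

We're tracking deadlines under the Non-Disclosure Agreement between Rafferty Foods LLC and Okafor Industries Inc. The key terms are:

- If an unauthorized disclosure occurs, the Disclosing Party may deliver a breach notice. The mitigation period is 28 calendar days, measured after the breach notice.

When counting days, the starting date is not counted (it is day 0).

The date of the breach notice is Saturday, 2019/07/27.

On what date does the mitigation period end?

Adding 28 calendar days to 2019/07/27 gives 2019/08/24, which is the last day of the mitigation period.

2019/08/24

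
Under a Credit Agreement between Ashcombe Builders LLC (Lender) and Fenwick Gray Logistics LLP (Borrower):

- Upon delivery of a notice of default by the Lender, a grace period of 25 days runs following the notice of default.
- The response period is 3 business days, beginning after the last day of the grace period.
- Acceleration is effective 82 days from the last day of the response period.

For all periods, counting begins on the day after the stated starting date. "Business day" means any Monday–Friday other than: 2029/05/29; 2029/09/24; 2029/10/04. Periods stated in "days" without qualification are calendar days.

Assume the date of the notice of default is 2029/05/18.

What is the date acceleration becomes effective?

The last day of the grace period: 2029/05/18 + 25 days = 2029/06/12.
From Tuesday, 2029/06/12, 3 business days (Jun 13, Jun 14, Jun 15, skipping weekends) brings us to Friday, 2029/06/15, which is the last day of the response period.
Adding 82 calendar days to 2029/06/15 gives 2029/09/05, which is the date acceleration becomes effective.

2029/09/05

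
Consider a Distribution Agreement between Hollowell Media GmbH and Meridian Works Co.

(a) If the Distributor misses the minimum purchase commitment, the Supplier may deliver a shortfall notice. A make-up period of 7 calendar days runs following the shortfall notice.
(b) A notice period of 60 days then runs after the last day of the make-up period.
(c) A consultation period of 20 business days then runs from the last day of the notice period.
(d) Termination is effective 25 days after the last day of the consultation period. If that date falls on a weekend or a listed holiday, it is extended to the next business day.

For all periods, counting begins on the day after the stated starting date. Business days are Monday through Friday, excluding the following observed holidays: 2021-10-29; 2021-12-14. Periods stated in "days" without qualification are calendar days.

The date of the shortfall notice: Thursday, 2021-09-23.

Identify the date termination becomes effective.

2022-01-24

Adding 7 calendar days to 2021-09-23 gives 2021-09-30, which is the last day of the make-up period.
The last day of the notice period: 2021-09-30 + 60 days = 2021-11-29.
From Monday, 2021-11-29, 20 business days (Nov 30, Dec 1, Dec 2, Dec 3, …, Dec 24, Dec 27, Dec 28, skipping weekends and the listed holiday on Dec 14) brings us to Tuesday, 2021-12-28, which is the last day of the consultation period.
The date termination becomes effective: 25 calendar days after 2021-12-28 is 2022-01-22. That falls on a Saturday, so it rolls to the next business day, Monday, 2022-01-24.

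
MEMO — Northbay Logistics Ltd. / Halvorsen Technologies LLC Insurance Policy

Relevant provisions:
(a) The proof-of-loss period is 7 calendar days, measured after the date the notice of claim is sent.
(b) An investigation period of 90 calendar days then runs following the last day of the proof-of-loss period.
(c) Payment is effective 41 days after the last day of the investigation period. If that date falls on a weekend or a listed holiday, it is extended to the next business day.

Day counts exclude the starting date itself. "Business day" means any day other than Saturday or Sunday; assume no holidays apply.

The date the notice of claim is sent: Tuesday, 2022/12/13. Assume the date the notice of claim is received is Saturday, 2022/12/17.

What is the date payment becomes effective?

2023/05/01

Adding 7 calendar days to 2022/12/13 gives 2022/12/20, which is the last day of the proof-of-loss period.
The last day of the investigation period: 90 calendar days after 2022/12/20 is 2023/03/20.
The date payment becomes effective: 2023/03/20 + 41 days = 2023/04/30. That falls on a Sunday, so it rolls to the next business day, Monday, 2023/05/01.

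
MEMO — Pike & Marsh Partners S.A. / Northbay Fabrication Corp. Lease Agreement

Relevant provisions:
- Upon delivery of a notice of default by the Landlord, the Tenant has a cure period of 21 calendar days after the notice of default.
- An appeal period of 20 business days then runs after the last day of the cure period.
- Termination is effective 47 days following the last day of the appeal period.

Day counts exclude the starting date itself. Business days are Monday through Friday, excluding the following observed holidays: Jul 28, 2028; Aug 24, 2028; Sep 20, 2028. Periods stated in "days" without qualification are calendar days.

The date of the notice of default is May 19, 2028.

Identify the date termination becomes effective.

Aug 23, 2028

The last day of the cure period: 21 calendar days after May 19, 2028 is Jun 9, 2028.
The last day of the appeal period: counting 20 business days from Friday, Jun 9, 2028 (Jun 12, Jun 13, Jun 14, Jun 15, …, Jul 5, Jul 6, Jul 7, skipping weekends) reaches Friday, Jul 7, 2028.
The date termination becomes effective: 47 calendar days after Jul 7, 2028 is Aug 23, 2028.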